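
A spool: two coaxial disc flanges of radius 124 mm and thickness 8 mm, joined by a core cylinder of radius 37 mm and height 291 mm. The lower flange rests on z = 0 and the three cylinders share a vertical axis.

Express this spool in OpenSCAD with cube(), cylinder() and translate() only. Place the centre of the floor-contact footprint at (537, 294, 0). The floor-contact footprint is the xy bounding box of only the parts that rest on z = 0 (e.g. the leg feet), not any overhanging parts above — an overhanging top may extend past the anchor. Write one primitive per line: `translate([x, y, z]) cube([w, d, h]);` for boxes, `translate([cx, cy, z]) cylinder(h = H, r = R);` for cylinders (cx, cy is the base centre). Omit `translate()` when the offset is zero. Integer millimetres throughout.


translate([537, 294, 0]) cylinder(h = 8, r = 124);
translate([537, 294, 8]) cylinder(h = 291, r = 37);
translate([537, 294, 299]) cylinder(h = 8, r = 124);


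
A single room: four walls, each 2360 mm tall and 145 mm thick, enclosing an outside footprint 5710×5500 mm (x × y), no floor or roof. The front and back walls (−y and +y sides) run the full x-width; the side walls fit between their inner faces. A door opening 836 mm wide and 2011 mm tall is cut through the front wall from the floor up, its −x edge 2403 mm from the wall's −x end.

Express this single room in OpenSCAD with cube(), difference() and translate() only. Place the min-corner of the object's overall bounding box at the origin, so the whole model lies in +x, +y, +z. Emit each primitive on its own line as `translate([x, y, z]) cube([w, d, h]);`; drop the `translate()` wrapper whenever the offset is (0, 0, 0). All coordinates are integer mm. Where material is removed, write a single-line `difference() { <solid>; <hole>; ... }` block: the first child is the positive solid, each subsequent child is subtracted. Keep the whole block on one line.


difference() { cube([5710, 145, 2360]); translate([2403, 0, 0]) cube([836, 145, 2011]); }
translate([0, 5355, 0]) cube([5710, 145, 2360]);
translate([0, 145, 0]) cube([145, 5210, 2360]);
translate([5565, 145, 0]) cube([145, 5210, 2360]);


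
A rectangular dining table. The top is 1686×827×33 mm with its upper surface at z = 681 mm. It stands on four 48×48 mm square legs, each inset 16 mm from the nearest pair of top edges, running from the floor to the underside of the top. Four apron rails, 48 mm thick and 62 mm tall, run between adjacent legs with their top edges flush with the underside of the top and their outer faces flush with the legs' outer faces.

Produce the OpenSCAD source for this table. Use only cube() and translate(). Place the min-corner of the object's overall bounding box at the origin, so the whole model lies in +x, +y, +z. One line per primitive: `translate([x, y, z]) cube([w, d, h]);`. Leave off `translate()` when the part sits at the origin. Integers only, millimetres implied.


// leg_h = 681 - 33 = 648
// apron z = 648 - 62 = 586
translate([0, 0, 648]) cube([1686, 827, 33]);
translate([16, 16, 0]) cube([48, 48, 648]);
translate([1622, 16, 0]) cube([48, 48, 648]);
translate([16, 763, 0]) cube([48, 48, 648]);
translate([1622, 763, 0]) cube([48, 48, 648]);
translate([64, 16, 586]) cube([1558, 48, 62]);
translate([64, 763, 586]) cube([1558, 48, 62]);
translate([16, 64, 586]) cube([48, 699, 62]);
translate([1622, 64, 586]) cube([48, 699, 62]);


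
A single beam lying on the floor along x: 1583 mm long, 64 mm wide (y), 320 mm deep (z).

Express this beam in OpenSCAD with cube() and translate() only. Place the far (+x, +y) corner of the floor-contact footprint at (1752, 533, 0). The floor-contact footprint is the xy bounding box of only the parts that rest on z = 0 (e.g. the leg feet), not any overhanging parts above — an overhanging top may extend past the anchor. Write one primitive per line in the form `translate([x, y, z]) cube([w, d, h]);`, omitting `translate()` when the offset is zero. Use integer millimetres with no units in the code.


translate([169, 469, 0]) cube([1583, 64, 320]);


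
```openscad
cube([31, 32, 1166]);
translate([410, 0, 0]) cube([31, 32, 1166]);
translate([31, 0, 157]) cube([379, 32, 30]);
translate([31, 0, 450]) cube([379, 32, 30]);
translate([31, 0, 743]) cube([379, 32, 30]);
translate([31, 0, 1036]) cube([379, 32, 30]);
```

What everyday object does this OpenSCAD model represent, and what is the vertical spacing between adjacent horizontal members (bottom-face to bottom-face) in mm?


A ladder. The rung spacing is 293 mm.

Two tall 31×32 posts with 4 short bars between them — a ladder. Adjacent rungs sit at z = 157 and z = 450, so the spacing is 450 − 157 = 293 mm.


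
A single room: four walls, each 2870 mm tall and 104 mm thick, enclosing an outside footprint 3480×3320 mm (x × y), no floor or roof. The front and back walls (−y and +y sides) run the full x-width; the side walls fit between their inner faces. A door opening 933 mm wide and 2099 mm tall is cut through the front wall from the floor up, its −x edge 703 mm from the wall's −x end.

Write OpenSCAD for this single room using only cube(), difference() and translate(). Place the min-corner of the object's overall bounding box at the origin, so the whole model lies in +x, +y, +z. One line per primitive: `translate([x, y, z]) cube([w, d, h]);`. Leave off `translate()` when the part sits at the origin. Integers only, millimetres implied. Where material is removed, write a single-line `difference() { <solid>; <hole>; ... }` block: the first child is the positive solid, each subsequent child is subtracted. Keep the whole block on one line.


difference() { cube([3480, 104, 2870]); translate([703, 0, 0]) cube([933, 104, 2099]); }
translate([0, 3216, 0]) cube([3480, 104, 2870]);
translate([0, 104, 0]) cube([104, 3112, 2870]);
translate([3376, 104, 0]) cube([104, 3112, 2870]);


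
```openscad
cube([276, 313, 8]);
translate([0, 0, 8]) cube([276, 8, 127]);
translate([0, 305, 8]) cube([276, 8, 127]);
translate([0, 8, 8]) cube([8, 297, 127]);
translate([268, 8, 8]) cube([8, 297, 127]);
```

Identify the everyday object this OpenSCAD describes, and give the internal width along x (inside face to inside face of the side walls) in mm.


An open box. The internal width is 260 mm.

A 276×313 base slab with four walls standing on it — an open box. The base is 276 mm wide and the walls are 8 mm thick, so the internal width is 276 − 2 × 8 = 260 mm.


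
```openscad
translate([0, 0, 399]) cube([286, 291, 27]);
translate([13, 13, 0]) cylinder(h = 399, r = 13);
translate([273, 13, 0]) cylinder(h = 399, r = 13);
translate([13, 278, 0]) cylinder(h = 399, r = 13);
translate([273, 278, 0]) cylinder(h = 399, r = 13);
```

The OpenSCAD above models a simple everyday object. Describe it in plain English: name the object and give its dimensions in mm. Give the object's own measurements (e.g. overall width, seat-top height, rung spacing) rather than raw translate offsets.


A simple wooden stool: a rectangular seat 286 mm (x) by 291 mm (y), 27 mm thick, top face at z = 426 mm, on four round legs, each 26 mm in diameter. The legs rest on z = 0, each leg's axis is inset half a diameter from the nearest pair of seat edges (so the leg's bounding box is flush with the corner).


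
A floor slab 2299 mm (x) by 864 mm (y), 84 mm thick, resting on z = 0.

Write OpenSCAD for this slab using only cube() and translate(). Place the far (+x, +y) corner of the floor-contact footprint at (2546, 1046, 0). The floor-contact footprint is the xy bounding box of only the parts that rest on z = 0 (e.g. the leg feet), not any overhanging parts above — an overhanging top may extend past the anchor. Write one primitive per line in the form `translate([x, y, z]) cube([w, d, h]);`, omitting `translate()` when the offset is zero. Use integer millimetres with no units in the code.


translate([247, 182, 0]) cube([2299, 864, 84]);


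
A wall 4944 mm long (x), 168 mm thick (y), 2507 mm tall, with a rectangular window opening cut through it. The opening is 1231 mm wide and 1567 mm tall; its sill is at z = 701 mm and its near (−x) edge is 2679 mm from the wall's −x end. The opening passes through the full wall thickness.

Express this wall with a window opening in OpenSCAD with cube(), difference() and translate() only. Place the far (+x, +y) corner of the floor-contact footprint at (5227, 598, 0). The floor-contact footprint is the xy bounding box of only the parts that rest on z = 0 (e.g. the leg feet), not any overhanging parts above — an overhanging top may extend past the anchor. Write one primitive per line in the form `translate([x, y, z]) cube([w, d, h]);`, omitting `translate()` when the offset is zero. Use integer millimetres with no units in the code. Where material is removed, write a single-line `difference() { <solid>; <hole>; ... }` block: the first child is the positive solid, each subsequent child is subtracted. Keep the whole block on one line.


difference() { translate([283, 430, 0]) cube([4944, 168, 2507]); translate([2962, 430, 701]) cube([1231, 168, 1567]); }


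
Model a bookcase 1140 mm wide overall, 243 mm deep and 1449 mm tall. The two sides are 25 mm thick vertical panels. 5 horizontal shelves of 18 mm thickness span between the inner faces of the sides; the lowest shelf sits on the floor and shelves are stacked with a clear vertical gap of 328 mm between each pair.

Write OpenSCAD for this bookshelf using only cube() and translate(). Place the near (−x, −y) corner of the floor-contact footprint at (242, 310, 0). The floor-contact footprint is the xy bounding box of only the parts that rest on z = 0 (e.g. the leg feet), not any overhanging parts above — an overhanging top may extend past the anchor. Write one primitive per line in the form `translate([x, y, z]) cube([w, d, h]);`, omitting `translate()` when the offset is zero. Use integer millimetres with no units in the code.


translate([242, 310, 0]) cube([25, 243, 1449]);
translate([1357, 310, 0]) cube([25, 243, 1449]);
translate([267, 310, 0]) cube([1090, 243, 18]);
translate([267, 310, 346]) cube([1090, 243, 18]);
translate([267, 310, 692]) cube([1090, 243, 18]);
translate([267, 310, 1038]) cube([1090, 243, 18]);
translate([267, 310, 1384]) cube([1090, 243, 18]);


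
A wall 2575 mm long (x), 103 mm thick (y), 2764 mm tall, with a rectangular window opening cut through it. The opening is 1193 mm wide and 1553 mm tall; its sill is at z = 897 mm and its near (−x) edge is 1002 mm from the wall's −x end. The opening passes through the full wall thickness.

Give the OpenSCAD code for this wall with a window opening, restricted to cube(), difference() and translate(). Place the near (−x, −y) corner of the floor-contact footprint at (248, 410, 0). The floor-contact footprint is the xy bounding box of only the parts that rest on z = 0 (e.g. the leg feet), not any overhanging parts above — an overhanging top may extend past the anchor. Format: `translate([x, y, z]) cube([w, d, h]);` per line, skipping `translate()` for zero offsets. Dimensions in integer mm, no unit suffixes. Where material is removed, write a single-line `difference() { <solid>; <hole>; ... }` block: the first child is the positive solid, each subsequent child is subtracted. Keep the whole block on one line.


difference() { translate([248, 410, 0]) cube([2575, 103, 2764]); translate([1250, 410, 897]) cube([1193, 103, 1553]); }


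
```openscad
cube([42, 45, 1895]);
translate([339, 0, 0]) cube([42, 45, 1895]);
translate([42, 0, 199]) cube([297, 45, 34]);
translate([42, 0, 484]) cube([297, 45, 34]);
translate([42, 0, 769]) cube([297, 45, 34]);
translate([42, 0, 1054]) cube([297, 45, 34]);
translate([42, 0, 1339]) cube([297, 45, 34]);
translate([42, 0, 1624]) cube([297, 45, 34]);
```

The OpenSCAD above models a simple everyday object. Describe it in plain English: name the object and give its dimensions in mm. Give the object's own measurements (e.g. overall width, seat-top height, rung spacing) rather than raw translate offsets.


A straight ladder. Two 42×45 mm vertical rails, 1895 mm tall, stand 381 mm apart (outside-to-outside) with their front faces coplanar on the −y side. 6 rungs, each 45 mm deep and 34 mm tall, span between the inner faces of the rails, front faces flush with the rails. The lowest rung's underside is at z = 199 mm and rungs are spaced 285 mm apart (underside to underside).


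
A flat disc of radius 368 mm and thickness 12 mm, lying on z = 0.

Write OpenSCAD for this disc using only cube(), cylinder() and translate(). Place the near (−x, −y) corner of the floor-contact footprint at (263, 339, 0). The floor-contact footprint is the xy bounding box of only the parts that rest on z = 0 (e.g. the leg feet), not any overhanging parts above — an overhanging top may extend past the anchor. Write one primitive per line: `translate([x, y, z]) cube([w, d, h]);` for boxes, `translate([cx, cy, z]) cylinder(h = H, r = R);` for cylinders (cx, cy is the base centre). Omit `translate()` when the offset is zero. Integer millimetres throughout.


translate([631, 707, 0]) cylinder(h = 12, r = 368);


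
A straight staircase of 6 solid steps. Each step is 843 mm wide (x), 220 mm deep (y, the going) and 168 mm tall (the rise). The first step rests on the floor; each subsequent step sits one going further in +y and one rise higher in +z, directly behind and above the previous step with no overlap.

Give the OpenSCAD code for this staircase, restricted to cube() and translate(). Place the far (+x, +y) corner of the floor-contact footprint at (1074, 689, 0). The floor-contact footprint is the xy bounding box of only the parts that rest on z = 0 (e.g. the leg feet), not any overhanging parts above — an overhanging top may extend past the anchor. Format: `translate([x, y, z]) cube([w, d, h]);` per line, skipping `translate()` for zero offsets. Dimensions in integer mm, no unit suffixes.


translate([231, 469, 0]) cube([843, 220, 168]);
translate([231, 689, 168]) cube([843, 220, 168]);
translate([231, 909, 336]) cube([843, 220, 168]);
translate([231, 1129, 504]) cube([843, 220, 168]);
translate([231, 1349, 672]) cube([843, 220, 168]);
translate([231, 1569, 840]) cube([843, 220, 168]);


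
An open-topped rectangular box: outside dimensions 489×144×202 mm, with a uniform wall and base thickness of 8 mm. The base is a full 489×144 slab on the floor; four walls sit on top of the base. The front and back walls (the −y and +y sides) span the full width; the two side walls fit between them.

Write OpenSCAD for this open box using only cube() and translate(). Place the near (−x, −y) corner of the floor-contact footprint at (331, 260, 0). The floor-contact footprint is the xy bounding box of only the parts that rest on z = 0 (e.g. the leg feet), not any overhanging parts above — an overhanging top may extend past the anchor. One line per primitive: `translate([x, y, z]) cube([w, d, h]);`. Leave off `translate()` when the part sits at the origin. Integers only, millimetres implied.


translate([331, 260, 0]) cube([489, 144, 8]);
translate([331, 260, 8]) cube([489, 8, 194]);
translate([331, 396, 8]) cube([489, 8, 194]);
translate([331, 268, 8]) cube([8, 128, 194]);
translate([812, 268, 8]) cube([8, 128, 194]);


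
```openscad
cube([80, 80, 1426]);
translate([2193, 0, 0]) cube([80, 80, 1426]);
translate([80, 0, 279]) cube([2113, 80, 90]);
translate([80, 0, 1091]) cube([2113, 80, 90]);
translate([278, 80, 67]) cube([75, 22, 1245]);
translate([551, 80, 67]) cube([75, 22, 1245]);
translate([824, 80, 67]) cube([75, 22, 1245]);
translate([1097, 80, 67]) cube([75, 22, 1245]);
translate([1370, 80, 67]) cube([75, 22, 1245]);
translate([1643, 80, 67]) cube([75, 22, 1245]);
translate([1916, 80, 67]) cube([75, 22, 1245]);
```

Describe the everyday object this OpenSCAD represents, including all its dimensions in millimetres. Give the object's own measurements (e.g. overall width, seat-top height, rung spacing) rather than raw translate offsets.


A fence section. Two 80×80 mm posts, 1426 mm tall, stand on the floor with a clear span of 2113 mm between their inner faces. Two horizontal rails of 80×90 mm section span the gap between the posts with their undersides at z = 279 mm and z = 1091 mm, flush with the posts' −y face. 7 pickets, each 75 mm wide, 22 mm thick and 1245 mm tall, are fixed to the +y face of the rails with their bottoms at z = 67 mm, spaced across the span with a 198 mm gap after the −x post and between neighbouring pickets, with 202 mm left before the +x post.


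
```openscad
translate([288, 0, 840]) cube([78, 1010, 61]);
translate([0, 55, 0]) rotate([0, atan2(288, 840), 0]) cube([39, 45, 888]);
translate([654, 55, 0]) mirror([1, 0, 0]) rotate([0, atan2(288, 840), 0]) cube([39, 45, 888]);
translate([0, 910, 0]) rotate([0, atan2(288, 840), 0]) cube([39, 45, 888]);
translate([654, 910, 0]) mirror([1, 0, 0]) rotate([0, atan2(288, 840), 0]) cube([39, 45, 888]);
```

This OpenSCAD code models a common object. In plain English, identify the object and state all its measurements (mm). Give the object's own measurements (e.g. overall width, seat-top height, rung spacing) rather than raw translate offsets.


A sawhorse. A 78×1010×61 mm beam (x, y, z) sits on two A-frame leg pairs. Each pair is two raked legs of 39×45 mm section (45 mm along y) splaying symmetrically in x. Each leg rises 840 mm vertically over 288 mm of horizontal reach and is 888 mm long along its own axis. Every leg's outer bottom edge rests on the floor and its outer top edge meets a bottom edge of the beam — the left legs (tilting toward +x) meet the beam's −x bottom edge, the right legs (their mirror images, tilting toward −x) meet its +x bottom edge — so the leg tops tuck under the beam, the beam's underside is 840 mm above the floor, and the feet are 654 mm apart outside-to-outside with the beam centred between them. The two leg pairs are set in 55 mm from either end of the beam.


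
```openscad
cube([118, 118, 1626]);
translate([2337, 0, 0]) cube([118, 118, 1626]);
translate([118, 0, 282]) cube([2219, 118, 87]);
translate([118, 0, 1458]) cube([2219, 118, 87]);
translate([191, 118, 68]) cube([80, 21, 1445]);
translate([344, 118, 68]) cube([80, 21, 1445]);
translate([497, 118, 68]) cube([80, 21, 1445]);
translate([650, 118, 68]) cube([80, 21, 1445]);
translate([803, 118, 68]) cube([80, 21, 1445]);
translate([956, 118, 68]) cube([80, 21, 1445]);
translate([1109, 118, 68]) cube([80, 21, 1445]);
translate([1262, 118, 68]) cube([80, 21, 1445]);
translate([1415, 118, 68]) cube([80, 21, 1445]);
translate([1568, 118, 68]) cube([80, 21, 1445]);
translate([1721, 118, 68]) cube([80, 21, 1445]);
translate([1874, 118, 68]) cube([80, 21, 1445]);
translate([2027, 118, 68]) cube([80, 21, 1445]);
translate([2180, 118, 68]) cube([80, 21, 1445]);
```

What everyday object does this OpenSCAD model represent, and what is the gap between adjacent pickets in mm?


A fence section. The picket gap is 73 mm.

Two posts, two rails, 14 pickets — a fence section. Span 2219 mm holds 14 pickets of 80 mm with 15 equal gaps: ⌊(2219 − 14·80) / 15⌋ = 73 mm.


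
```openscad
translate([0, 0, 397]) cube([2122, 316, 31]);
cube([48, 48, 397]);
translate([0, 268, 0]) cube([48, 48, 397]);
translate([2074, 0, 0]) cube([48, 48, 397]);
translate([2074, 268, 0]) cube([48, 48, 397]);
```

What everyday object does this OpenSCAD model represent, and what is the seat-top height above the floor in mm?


A bench. The seat-top height is 428 mm.

A long slab on four corner posts — a bench. The slab sits at z = 397 with thickness 31, so the top is 397 + 31 = 428 mm.


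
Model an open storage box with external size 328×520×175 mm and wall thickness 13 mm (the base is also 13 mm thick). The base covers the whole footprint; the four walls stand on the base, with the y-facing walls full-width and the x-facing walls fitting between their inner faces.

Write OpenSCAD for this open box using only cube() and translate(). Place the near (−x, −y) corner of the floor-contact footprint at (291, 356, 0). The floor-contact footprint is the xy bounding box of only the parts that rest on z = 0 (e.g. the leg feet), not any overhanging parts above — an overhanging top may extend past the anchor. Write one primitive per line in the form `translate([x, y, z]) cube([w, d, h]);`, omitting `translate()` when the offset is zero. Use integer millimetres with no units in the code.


translate([291, 356, 0]) cube([328, 520, 13]);
translate([291, 356, 13]) cube([328, 13, 162]);
translate([291, 863, 13]) cube([328, 13, 162]);
translate([291, 369, 13]) cube([13, 494, 162]);
translate([606, 369, 13]) cube([13, 494, 162]);


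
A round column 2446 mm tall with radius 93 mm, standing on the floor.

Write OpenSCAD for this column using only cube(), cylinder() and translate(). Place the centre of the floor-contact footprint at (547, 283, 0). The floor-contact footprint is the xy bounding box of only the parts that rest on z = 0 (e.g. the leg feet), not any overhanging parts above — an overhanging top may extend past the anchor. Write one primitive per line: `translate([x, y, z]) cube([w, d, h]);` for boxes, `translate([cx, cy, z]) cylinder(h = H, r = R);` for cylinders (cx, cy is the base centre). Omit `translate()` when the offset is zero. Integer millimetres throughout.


translate([547, 283, 0]) cylinder(h = 2446, r = 93);


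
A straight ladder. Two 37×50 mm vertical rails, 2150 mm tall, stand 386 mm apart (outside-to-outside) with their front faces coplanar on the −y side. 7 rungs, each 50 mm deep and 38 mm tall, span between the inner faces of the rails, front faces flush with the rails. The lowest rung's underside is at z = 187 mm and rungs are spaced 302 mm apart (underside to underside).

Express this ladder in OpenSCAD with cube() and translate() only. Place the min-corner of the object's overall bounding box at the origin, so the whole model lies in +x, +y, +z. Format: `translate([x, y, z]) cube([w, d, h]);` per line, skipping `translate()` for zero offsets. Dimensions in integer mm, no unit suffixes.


cube([37, 50, 2150]);
translate([349, 0, 0]) cube([37, 50, 2150]);
translate([37, 0, 187]) cube([312, 50, 38]);
translate([37, 0, 489]) cube([312, 50, 38]);
translate([37, 0, 791]) cube([312, 50, 38]);
translate([37, 0, 1093]) cube([312, 50, 38]);
translate([37, 0, 1395]) cube([312, 50, 38]);
translate([37, 0, 1697]) cube([312, 50, 38]);
translate([37, 0, 1999]) cube([312, 50, 38]);


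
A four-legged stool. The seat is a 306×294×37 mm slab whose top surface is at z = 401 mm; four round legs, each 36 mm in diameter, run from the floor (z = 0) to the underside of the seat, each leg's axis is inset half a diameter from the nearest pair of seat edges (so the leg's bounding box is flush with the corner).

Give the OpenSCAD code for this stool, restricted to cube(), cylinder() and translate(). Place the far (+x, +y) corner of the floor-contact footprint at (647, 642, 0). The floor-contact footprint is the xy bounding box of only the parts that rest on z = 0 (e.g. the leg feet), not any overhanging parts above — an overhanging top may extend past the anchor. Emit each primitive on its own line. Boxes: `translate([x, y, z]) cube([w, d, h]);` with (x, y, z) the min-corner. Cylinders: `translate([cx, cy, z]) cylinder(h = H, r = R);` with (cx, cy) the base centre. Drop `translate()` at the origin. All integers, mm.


translate([341, 348, 364]) cube([306, 294, 37]);
translate([359, 366, 0]) cylinder(h = 364, r = 18);
translate([629, 366, 0]) cylinder(h = 364, r = 18);
translate([359, 624, 0]) cylinder(h = 364, r = 18);
translate([629, 624, 0]) cylinder(h = 364, r = 18);


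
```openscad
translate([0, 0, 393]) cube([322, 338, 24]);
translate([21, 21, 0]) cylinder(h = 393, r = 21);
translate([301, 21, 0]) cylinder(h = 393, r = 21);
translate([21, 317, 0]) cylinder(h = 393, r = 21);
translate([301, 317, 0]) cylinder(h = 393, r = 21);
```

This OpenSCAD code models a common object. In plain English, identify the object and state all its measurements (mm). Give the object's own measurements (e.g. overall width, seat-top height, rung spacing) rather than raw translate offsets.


A simple wooden stool: a rectangular seat 322 mm (x) by 338 mm (y), 24 mm thick, top face at z = 417 mm, on four round legs, each 42 mm in diameter. The legs rest on z = 0, each leg's axis is inset half a diameter from the nearest pair of seat edges (so the leg's bounding box is flush with the corner).


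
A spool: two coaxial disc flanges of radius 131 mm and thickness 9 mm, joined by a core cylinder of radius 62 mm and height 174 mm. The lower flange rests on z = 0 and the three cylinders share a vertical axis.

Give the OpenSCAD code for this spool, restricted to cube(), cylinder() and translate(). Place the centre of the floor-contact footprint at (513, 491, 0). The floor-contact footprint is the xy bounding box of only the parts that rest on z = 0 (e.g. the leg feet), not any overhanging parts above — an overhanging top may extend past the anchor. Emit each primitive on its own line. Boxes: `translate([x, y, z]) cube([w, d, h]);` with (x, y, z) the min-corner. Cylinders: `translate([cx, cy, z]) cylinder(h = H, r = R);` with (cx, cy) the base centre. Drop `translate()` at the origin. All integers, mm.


translate([513, 491, 0]) cylinder(h = 9, r = 131);
translate([513, 491, 9]) cylinder(h = 174, r = 62);
translate([513, 491, 183]) cylinder(h = 9, r = 131);


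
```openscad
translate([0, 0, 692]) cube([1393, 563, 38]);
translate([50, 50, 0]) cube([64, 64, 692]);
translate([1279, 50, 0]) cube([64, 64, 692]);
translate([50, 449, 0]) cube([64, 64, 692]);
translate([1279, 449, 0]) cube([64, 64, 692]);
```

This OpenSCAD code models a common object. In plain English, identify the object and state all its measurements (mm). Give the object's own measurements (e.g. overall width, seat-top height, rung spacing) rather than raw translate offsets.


A rectangular dining table. The top is 1393×563×38 mm with its upper surface at z = 730 mm. It stands on four 64×64 mm square legs, each inset 50 mm from the nearest pair of top edges, running from the floor to the underside of the top.


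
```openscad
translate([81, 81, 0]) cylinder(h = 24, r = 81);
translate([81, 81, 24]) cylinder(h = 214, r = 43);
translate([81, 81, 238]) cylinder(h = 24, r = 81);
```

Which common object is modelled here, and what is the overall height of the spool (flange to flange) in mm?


A spool. The overall height is 262 mm.

Three coaxial cylinders, large–small–large — a spool. Two 24 mm flanges and a 214 mm core give 24 + 214 + 24 = 262 mm.


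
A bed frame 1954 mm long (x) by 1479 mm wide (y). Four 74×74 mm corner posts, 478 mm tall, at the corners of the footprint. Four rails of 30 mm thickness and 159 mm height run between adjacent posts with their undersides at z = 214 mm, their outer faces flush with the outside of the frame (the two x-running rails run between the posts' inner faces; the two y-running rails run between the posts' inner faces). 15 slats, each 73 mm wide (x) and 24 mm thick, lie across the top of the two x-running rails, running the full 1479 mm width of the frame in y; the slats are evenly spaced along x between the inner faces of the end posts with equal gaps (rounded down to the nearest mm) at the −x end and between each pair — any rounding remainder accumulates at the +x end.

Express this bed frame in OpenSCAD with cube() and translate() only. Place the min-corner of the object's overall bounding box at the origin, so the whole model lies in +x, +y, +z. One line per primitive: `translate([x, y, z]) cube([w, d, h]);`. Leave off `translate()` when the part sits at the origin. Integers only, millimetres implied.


cube([74, 74, 478]);
translate([0, 1405, 0]) cube([74, 74, 478]);
translate([1880, 0, 0]) cube([74, 74, 478]);
translate([1880, 1405, 0]) cube([74, 74, 478]);
translate([74, 0, 214]) cube([1806, 30, 159]);
translate([74, 1449, 214]) cube([1806, 30, 159]);
translate([0, 74, 214]) cube([30, 1331, 159]);
translate([1924, 74, 214]) cube([30, 1331, 159]);
translate([118, 0, 373]) cube([73, 1479, 24]);
translate([235, 0, 373]) cube([73, 1479, 24]);
translate([352, 0, 373]) cube([73, 1479, 24]);
translate([469, 0, 373]) cube([73, 1479, 24]);
translate([586, 0, 373]) cube([73, 1479, 24]);
translate([703, 0, 373]) cube([73, 1479, 24]);
translate([820, 0, 373]) cube([73, 1479, 24]);
translate([937, 0, 373]) cube([73, 1479, 24]);
translate([1054, 0, 373]) cube([73, 1479, 24]);
translate([1171, 0, 373]) cube([73, 1479, 24]);
translate([1288, 0, 373]) cube([73, 1479, 24]);
translate([1405, 0, 373]) cube([73, 1479, 24]);
translate([1522, 0, 373]) cube([73, 1479, 24]);
translate([1639, 0, 373]) cube([73, 1479, 24]);
translate([1756, 0, 373]) cube([73, 1479, 24]);


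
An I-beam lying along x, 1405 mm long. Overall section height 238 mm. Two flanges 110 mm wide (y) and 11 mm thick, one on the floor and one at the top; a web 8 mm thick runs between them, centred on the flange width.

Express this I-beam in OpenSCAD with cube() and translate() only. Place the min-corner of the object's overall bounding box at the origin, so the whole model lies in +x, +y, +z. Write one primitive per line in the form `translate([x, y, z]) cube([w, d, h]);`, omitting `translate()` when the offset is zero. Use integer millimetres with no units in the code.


cube([1405, 110, 11]);
translate([0, 51, 11]) cube([1405, 8, 216]);
translate([0, 0, 227]) cube([1405, 110, 11]);


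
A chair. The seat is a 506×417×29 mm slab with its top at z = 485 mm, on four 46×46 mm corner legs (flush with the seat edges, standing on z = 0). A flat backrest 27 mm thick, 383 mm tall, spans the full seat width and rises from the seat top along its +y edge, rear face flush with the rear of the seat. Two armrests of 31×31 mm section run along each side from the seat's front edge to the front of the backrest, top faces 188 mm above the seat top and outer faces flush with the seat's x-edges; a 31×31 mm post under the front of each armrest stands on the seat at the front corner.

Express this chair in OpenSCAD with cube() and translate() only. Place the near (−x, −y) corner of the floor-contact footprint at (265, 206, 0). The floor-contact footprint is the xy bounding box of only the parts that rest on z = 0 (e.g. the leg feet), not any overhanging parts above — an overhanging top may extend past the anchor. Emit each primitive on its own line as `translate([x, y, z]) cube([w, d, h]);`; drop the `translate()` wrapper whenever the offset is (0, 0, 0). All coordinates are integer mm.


translate([265, 206, 456]) cube([506, 417, 29]);
translate([265, 206, 0]) cube([46, 46, 456]);
translate([725, 206, 0]) cube([46, 46, 456]);
translate([265, 577, 0]) cube([46, 46, 456]);
translate([725, 577, 0]) cube([46, 46, 456]);
translate([265, 596, 485]) cube([506, 27, 383]);
translate([265, 206, 642]) cube([31, 390, 31]);
translate([740, 206, 642]) cube([31, 390, 31]);
translate([265, 206, 485]) cube([31, 31, 157]);
translate([740, 206, 485]) cube([31, 31, 157]);


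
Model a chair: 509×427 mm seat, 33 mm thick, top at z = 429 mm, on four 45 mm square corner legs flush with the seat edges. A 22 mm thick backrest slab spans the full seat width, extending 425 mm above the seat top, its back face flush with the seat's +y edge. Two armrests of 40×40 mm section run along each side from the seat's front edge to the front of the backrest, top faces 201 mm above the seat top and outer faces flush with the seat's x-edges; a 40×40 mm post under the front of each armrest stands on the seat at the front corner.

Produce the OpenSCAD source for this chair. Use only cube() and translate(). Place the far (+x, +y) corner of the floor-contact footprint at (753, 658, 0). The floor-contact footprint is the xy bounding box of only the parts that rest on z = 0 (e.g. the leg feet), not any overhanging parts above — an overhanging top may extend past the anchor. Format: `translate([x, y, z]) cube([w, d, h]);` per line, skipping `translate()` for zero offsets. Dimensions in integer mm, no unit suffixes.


translate([244, 231, 396]) cube([509, 427, 33]);
translate([244, 231, 0]) cube([45, 45, 396]);
translate([708, 231, 0]) cube([45, 45, 396]);
translate([244, 613, 0]) cube([45, 45, 396]);
translate([708, 613, 0]) cube([45, 45, 396]);
translate([244, 636, 429]) cube([509, 22, 425]);
translate([244, 231, 590]) cube([40, 405, 40]);
translate([713, 231, 590]) cube([40, 405, 40]);
translate([244, 231, 429]) cube([40, 40, 161]);
translate([713, 231, 429]) cube([40, 40, 161]);


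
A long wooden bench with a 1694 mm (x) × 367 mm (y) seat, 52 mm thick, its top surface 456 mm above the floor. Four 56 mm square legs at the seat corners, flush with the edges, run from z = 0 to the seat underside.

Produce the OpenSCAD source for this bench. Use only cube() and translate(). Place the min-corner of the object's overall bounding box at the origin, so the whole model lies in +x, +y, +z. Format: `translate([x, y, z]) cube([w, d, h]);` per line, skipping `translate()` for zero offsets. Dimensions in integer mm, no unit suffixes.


// leg_h = 456 − 52 = 404
translate([0, 0, 404]) cube([1694, 367, 52]);
cube([56, 56, 404]);
translate([0, 311, 0]) cube([56, 56, 404]);
translate([1638, 0, 0]) cube([56, 56, 404]);
translate([1638, 311, 0]) cube([56, 56, 404]);


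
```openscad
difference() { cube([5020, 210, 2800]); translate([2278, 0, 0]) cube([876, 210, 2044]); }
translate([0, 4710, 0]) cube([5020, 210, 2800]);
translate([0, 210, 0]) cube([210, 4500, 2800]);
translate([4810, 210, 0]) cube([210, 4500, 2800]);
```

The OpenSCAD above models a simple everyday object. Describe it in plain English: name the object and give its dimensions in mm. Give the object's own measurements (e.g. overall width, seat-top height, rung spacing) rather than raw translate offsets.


A single room: four walls, each 2800 mm tall and 210 mm thick, enclosing an outside footprint 5020×4920 mm (x × y), no floor or roof. The front and back walls (−y and +y sides) run the full x-width; the side walls fit between their inner faces. A door opening 876 mm wide and 2044 mm tall is cut through the front wall from the floor up, its −x edge 2278 mm from the wall's −x end.


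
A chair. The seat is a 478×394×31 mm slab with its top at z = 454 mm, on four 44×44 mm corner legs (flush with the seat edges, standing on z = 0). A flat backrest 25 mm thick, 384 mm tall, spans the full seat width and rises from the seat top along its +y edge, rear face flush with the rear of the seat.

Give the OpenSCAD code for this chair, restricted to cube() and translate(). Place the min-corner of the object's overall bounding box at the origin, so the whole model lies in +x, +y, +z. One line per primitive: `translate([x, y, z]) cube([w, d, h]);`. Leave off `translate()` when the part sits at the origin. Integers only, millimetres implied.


translate([0, 0, 423]) cube([478, 394, 31]);
cube([44, 44, 423]);
translate([434, 0, 0]) cube([44, 44, 423]);
translate([0, 350, 0]) cube([44, 44, 423]);
translate([434, 350, 0]) cube([44, 44, 423]);
translate([0, 369, 454]) cube([478, 25, 384]);


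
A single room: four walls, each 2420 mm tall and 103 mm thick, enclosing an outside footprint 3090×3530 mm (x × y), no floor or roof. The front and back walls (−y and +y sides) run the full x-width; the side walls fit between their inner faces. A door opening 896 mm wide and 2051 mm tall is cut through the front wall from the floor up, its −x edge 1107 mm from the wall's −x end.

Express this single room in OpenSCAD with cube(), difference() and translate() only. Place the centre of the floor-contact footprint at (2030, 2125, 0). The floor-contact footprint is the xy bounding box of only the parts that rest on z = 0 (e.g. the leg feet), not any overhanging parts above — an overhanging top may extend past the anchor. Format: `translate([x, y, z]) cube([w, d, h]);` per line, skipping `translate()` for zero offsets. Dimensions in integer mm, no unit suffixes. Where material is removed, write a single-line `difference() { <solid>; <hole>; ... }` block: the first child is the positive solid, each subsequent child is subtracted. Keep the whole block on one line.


difference() { translate([485, 360, 0]) cube([3090, 103, 2420]); translate([1592, 360, 0]) cube([896, 103, 2051]); }
translate([485, 3787, 0]) cube([3090, 103, 2420]);
translate([485, 463, 0]) cube([103, 3324, 2420]);
translate([3472, 463, 0]) cube([103, 3324, 2420]);


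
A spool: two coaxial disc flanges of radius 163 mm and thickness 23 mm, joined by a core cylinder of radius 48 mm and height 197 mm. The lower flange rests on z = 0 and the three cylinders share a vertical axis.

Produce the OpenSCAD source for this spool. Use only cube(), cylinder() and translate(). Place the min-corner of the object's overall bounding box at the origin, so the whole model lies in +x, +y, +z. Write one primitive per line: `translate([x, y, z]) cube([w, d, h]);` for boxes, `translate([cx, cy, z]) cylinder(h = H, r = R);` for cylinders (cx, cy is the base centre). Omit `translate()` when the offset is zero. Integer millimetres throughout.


translate([163, 163, 0]) cylinder(h = 23, r = 163);
translate([163, 163, 23]) cylinder(h = 197, r = 48);
translate([163, 163, 220]) cylinder(h = 23, r = 163);


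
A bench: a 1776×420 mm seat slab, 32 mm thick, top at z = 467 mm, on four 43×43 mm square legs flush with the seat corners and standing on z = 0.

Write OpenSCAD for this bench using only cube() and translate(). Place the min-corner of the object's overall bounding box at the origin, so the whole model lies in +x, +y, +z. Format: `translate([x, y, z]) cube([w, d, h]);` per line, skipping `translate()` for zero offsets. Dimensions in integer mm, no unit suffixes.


translate([0, 0, 435]) cube([1776, 420, 32]);
cube([43, 43, 435]);
translate([0, 377, 0]) cube([43, 43, 435]);
translate([1733, 0, 0]) cube([43, 43, 435]);
translate([1733, 377, 0]) cube([43, 43, 435]);


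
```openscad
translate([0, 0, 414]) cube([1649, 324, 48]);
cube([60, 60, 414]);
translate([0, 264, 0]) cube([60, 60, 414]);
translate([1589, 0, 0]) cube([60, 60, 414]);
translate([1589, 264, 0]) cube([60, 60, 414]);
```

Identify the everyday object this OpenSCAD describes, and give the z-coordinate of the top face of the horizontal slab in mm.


A bench. The seat-top height is 462 mm.

A long slab on four corner posts — a bench. The slab sits at z = 414 with thickness 48, so the top is 414 + 48 = 462 mm.


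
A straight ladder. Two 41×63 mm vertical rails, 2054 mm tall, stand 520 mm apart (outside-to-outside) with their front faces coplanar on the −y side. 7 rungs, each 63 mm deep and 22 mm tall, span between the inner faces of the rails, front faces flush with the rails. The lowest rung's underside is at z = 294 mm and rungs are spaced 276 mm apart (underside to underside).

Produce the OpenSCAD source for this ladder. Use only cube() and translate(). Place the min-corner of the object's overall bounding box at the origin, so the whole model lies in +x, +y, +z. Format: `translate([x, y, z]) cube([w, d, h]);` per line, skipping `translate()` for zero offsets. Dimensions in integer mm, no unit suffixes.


cube([41, 63, 2054]);
translate([479, 0, 0]) cube([41, 63, 2054]);
translate([41, 0, 294]) cube([438, 63, 22]);
translate([41, 0, 570]) cube([438, 63, 22]);
translate([41, 0, 846]) cube([438, 63, 22]);
translate([41, 0, 1122]) cube([438, 63, 22]);
translate([41, 0, 1398]) cube([438, 63, 22]);
translate([41, 0, 1674]) cube([438, 63, 22]);
translate([41, 0, 1950]) cube([438, 63, 22]);


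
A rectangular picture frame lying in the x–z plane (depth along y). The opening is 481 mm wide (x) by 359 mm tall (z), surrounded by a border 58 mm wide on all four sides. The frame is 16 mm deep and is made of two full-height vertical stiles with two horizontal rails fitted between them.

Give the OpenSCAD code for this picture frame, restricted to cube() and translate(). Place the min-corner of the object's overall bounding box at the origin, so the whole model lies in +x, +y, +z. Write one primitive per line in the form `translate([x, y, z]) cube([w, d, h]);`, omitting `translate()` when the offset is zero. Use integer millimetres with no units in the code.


cube([58, 16, 475]);
translate([539, 0, 0]) cube([58, 16, 475]);
translate([58, 0, 0]) cube([481, 16, 58]);
translate([58, 0, 417]) cube([481, 16, 58]);
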